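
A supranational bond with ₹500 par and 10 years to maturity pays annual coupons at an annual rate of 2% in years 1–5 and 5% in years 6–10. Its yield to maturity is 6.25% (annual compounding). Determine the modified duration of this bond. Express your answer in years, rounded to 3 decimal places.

Periodic yield y = 0.0625. First find Macaulay duration:
  t   CF        PV=CF/(1+0.0625)^t    t·PV
  1        10.00         9.4118         9.4118
  2        10.00         8.8581        17.7163
  3        10.00         8.3371        25.0112
  4        10.00         7.8466        31.3866
  5        10.00         7.3851        36.9254
  6        25.00        17.3767       104.2600
  7        25.00        16.3545       114.4815
  8        25.00        15.3925       123.1398
  9        25.00        14.4870       130.3833
  10      525.00       286.3320     2,863.3202
  Σ                    391.7814     3,456.0361
P = 391.7814; Macaulay duration = 3,456.0361 / 391.7814 = 8.82134 years.
Modified duration = D_Mac / (1 + y) = 8.82134 / 1.0625 = 8.30244 years.

8.302 years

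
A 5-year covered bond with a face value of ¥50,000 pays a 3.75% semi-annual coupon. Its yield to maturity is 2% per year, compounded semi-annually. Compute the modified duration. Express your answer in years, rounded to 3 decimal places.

Periodic yield y = 0.01. First find Macaulay duration:
  t   CF        PV=CF/(1+0.01)^t    t·PV
  1       937.50       928.2178       928.2178
  2       937.50       919.0275     1,838.0551
  3       937.50       909.9283     2,729.7848
  4       937.50       900.9191     3,603.6763
  5       937.50       891.9991     4,459.9954
  6       937.50       883.1674     5,299.0044
  7       937.50       874.4232     6,120.9622
  8       937.50       865.7655     6,926.1242
  9       937.50       857.1936     7,714.7423
  10   50,937.50    46,113.0543   461,130.5425
  Σ                 54,143.6957   500,751.1051
P = 54,143.6957; Macaulay duration = 500,751.1051 / 54,143.6957 = 9.24856 half-year periods = 4.62428 years.
Modified duration = D_Mac / (1 + y) = 4.62428 / 1.01 = 4.57849 years.

4.578 years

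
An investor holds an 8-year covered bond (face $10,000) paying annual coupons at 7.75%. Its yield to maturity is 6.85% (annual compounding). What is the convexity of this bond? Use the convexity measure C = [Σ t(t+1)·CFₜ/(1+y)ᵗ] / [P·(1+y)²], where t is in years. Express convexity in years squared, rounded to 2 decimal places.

With y = 0.0685:
  t   CF        PV=CF/(1+0.0685)^t    t·PV        t(t+1)·PV
  1       775.00       725.3159       725.3159       1,450.6317
  2       775.00       678.8169     1,357.6338       4,072.9014
  3       775.00       635.2989     1,905.8968       7,623.5871
  4       775.00       594.5708     2,378.2833      11,891.4165
  5       775.00       556.4537     2,782.2687      16,693.6124
  6       775.00       520.7803     3,124.6818      21,872.7724
  7       775.00       487.3938     3,411.7567      27,294.0538
  8    10,775.00     6,341.9245    50,735.3959     456,618.5633
  Σ                 10,540.5549    66,421.2329     547,517.5388
P = 10,540.5549.
Convexity = Σ t(t+1)·PV / [P·(1+y)²] = 547,517.5388 / (10,540.5549 × 1.141692) = 45.49729.

45.50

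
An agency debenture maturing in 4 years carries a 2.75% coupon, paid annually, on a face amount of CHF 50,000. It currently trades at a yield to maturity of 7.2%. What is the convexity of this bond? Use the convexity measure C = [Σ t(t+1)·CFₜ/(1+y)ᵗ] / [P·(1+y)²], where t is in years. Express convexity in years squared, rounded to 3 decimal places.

16.405

With y = 0.072:
  t   CF        PV=CF/(1+0.072)^t    t·PV        t(t+1)·PV
  1     1,375.00     1,282.6493     1,282.6493       2,565.2985
  2     1,375.00     1,196.5012     2,393.0023       7,179.0070
  3     1,375.00     1,116.1392     3,348.4175      13,393.6698
  4    51,375.00    38,902.0684   155,608.2737     778,041.3686
  Σ                 42,497.3580   162,632.3428     801,179.3439
P = 42,497.3580.
Convexity = Σ t(t+1)·PV / [P·(1+y)²] = 801,179.3439 / (42,497.3580 × 1.149184) = 16.40508.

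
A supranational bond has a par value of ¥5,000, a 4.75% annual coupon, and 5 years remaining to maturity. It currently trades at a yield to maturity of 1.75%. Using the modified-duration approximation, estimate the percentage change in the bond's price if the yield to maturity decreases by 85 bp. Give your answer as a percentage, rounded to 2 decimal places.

+3.84%

Periodic yield y = 0.0175. Modified duration first:
  t   CF        PV=CF/(1+0.0175)^t    t·PV
  1       237.50       233.4152       233.4152
  2       237.50       229.4007       458.8014
  3       237.50       225.4553       676.3658
  4       237.50       221.5776       886.3106
  5     5,237.50     4,802.3294    24,011.6470
  Σ                  5,712.1783    26,266.5401
P = 5,712.1783; D_Mac = 4.59834 yrs; D_mod = 4.59834/(1+0.0175) = 4.51925 yrs.
ΔP/P ≈ -D_mod · Δy = -4.51925 × (-0.0085) = +0.038414 = +3.8414%.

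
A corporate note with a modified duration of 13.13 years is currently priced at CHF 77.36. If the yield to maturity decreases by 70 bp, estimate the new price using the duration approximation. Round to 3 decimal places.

CHF 84.470

Duration approximation: ΔP/P ≈ -D_mod · Δy = -13.13 × (-0.007) = +0.091910.
New price ≈ 77.36 × (1 + 0.091910) = 84.4701576.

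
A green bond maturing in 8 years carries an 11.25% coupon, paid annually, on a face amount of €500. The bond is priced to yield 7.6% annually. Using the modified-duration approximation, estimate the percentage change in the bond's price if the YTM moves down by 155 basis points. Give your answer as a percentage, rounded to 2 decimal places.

+8.50%

Periodic yield y = 0.076. Modified duration first:
  t   CF        PV=CF/(1+0.076)^t    t·PV
  1        56.25        52.2770        52.2770
  2        56.25        48.5845        97.1691
  3        56.25        45.1529       135.4587
  4        56.25        41.9637       167.8547
  5        56.25        38.9997       194.9985
  6        56.25        36.2451       217.4704
  7        56.25        33.6850       235.7950
  8       556.25       309.5793     2,476.6341
  Σ                    606.4871     3,577.6573
P = 606.4871; D_Mac = 5.89898 yrs; D_mod = 5.89898/(1+0.076) = 5.48233 yrs.
ΔP/P ≈ -D_mod · Δy = -5.48233 × (-0.0155) = +0.084976 = +8.4976%.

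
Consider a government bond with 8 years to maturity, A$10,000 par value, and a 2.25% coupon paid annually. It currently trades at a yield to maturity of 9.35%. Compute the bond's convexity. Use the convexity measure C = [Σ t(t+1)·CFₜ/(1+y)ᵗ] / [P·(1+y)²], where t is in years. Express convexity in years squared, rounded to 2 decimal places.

52.39

With y = 0.0935:
  t   CF        PV=CF/(1+0.0935)^t    t·PV        t(t+1)·PV
  1       225.00       205.7613       205.7613         411.5226
  2       225.00       188.1676       376.3353       1,129.0059
  3       225.00       172.0783       516.2350       2,064.9398
  4       225.00       157.3647       629.4589       3,147.2944
  5       225.00       143.9092       719.5460       4,317.2762
  6       225.00       131.6042       789.6253       5,527.3770
  7       225.00       120.3514       842.4595       6,739.6762
  8    10,225.00     5,001.6468    40,013.1742     360,118.5677
  Σ                  6,120.8836    44,092.5955     383,455.6598
P = 6,120.8836.
Convexity = Σ t(t+1)·PV / [P·(1+y)²] = 383,455.6598 / (6,120.8836 × 1.195742) = 52.39182.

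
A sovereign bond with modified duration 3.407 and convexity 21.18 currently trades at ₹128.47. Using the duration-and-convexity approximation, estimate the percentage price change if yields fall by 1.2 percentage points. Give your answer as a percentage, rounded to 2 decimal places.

Duration effect: -D_mod·Δy = -3.407 × (-0.012) = +0.040884
Convexity effect: ½·C·(Δy)² = 0.5 × 21.18 × (-0.012)² = +0.00152496
ΔP/P ≈ +0.040884 + 0.00152496 = +0.04240896
= +4.240896%.

+4.24%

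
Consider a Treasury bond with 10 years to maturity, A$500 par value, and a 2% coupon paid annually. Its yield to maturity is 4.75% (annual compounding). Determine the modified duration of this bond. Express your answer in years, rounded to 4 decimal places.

Periodic yield y = 0.0475. First find Macaulay duration:
  t   CF        PV=CF/(1+0.0475)^t    t·PV
  1        10.00         9.5465         9.5465
  2        10.00         9.1136        18.2273
  3        10.00         8.7004        26.1011
  4        10.00         8.3058        33.2234
  5        10.00         7.9292        39.6460
  6        10.00         7.5697        45.4179
  7        10.00         7.2264        50.5848
  8        10.00         6.8987        55.1897
  9        10.00         6.5859        59.2729
  10      510.00       320.6490     3,206.4898
  Σ                    392.5252     3,543.6994
P = 392.5252; Macaulay duration = 3,543.6994 / 392.5252 = 9.02795 years.
Modified duration = D_Mac / (1 + y) = 9.02795 / 1.0475 = 8.61857 years.

8.6186 years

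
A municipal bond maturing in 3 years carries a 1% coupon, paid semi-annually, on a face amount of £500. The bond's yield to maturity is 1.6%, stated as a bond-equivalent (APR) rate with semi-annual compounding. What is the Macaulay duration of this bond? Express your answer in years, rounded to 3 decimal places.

Periodic yield y = 0.008. Discount each cash flow and weight by its period:
  t   CF        PV=CF/(1+0.008)^t    t·PV
  1         2.50         2.4802         2.4802
  2         2.50         2.4605         4.9209
  3         2.50         2.4409         7.3228
  4         2.50         2.4216         9.6863
  5         2.50         2.4024        12.0118
  6       502.50       479.0412     2,874.2472
  Σ                    491.2467     2,910.6693
Price P = Σ PV = 491.2467.
Macaulay duration = Σ(t·PV) / P = 2,910.6693 / 491.2467 = 5.92507 half-year periods.
In years: 5.92507 / 2 = 2.96253 years.

2.963 years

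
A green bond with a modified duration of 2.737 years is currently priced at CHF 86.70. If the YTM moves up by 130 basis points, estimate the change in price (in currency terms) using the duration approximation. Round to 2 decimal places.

-CHF 3.08

Duration approximation: ΔP/P ≈ -D_mod · Δy = -2.737 × (+0.013) = -0.035581.
ΔP ≈ 86.70 × (-0.035581) = -3.0848727.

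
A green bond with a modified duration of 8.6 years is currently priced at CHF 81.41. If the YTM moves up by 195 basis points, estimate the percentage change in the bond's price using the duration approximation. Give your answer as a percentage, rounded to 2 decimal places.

Duration approximation: ΔP/P ≈ -D_mod · Δy = -8.6 × (+0.0195) = -0.167700.
As a percentage: -16.7700%.

-16.77%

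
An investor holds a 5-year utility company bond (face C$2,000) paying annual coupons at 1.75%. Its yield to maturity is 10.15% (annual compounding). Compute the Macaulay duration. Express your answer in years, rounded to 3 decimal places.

Periodic yield y = 0.1015. Discount each cash flow and weight by its year:
  t   CF        PV=CF/(1+0.1015)^t    t·PV
  1        35.00        31.7749        31.7749
  2        35.00        28.8469        57.6938
  3        35.00        26.1887        78.5662
  4        35.00        23.7755        95.1021
  5     2,035.00     1,254.9947     6,274.9737
  Σ                  1,365.5807     6,538.1106
Price P = Σ PV = 1,365.5807.
Macaulay duration = Σ(t·PV) / P = 6,538.1106 / 1,365.5807 = 4.78779 years.

4.788 years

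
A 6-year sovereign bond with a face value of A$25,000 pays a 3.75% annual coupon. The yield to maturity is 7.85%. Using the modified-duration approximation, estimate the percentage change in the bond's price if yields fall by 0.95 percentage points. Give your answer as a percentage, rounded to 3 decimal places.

Periodic yield y = 0.0785. Modified duration first:
  t   CF        PV=CF/(1+0.0785)^t    t·PV
  1       937.50       869.2629       869.2629
  2       937.50       805.9925     1,611.9849
  3       937.50       747.3273     2,241.9818
  4       937.50       692.9321     2,771.7284
  5       937.50       642.4961     3,212.4807
  6    25,937.50    16,481.8978    98,891.3869
  Σ                 20,239.9087   109,598.8256
P = 20,239.9087; D_Mac = 5.41499 yrs; D_mod = 5.41499/(1+0.0785) = 5.02085 yrs.
ΔP/P ≈ -D_mod · Δy = -5.02085 × (-0.0095) = +0.047698 = +4.7698%.

+4.770%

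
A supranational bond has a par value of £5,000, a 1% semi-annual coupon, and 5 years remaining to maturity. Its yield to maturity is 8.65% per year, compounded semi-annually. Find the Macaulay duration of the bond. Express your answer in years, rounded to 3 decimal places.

Periodic yield y = 0.04325. Discount each cash flow and weight by its period:
  t   CF        PV=CF/(1+0.04325)^t    t·PV
  1        25.00        23.9636        23.9636
  2        25.00        22.9701        45.9402
  3        25.00        22.0178        66.0535
  4        25.00        21.1051        84.4202
  5        25.00        20.2301       101.1505
  6        25.00        19.3914       116.3485
  7        25.00        18.5875       130.1126
  8        25.00        17.8169       142.5354
  9        25.00        17.0783       153.7046
  10    5,025.00     3,290.4260    32,904.2603
  Σ                  3,473.5869    33,768.4896
Price P = Σ PV = 3,473.5869.
Macaulay duration = Σ(t·PV) / P = 33,768.4896 / 3,473.5869 = 9.72150 half-year periods.
In years: 9.72150 / 2 = 4.86075 years.

4.861 years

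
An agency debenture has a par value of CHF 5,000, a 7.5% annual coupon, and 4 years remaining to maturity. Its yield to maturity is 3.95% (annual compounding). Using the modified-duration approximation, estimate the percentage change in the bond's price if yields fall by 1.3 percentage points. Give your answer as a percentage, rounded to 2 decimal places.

Periodic yield y = 0.0395. Modified duration first:
  t   CF        PV=CF/(1+0.0395)^t    t·PV
  1       375.00       360.7504       360.7504
  2       375.00       347.0422       694.0844
  3       375.00       333.8549     1,001.5648
  4     5,375.00     4,603.4189    18,413.6755
  Σ                  5,645.0664    20,470.0750
P = 5,645.0664; D_Mac = 3.62619 yrs; D_mod = 3.62619/(1+0.0395) = 3.48840 yrs.
ΔP/P ≈ -D_mod · Δy = -3.48840 × (-0.013) = +0.045349 = +4.5349%.

+4.53%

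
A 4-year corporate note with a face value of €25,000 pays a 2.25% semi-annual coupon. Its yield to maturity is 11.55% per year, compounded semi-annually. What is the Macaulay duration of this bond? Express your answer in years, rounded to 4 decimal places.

3.8113 years

Periodic yield y = 0.05775. Discount each cash flow and weight by its period:
  t   CF        PV=CF/(1+0.05775)^t    t·PV
  1       281.25       265.8946       265.8946
  2       281.25       251.3775       502.7551
  3       281.25       237.6531       712.9592
  4       281.25       224.6779       898.7117
  5       281.25       212.4112     1,062.0559
  6       281.25       200.8142     1,204.8849
  7       281.25       189.8503     1,328.9521
  8    25,281.25    16,133.7109   129,069.6874
  Σ                 17,716.3897   135,045.9009
Price P = Σ PV = 17,716.3897.
Macaulay duration = Σ(t·PV) / P = 135,045.9009 / 17,716.3897 = 7.62265 half-year periods.
In years: 7.62265 / 2 = 3.81133 years.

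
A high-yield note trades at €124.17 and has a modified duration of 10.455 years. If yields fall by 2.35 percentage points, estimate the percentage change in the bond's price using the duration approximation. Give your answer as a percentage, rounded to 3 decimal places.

Duration approximation: ΔP/P ≈ -D_mod · Δy = -10.455 × (-0.0235) = +0.2456925.
As a percentage: +24.56925%.

+24.569%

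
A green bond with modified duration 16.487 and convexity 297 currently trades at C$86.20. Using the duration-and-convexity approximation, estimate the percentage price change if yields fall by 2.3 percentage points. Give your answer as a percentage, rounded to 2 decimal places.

+45.78%

Duration effect: -D_mod·Δy = -16.487 × (-0.023) = +0.379201
Convexity effect: ½·C·(Δy)² = 0.5 × 297 × (-0.023)² = +0.0785565
ΔP/P ≈ +0.379201 + 0.0785565 = +0.4577575
= +45.77575%.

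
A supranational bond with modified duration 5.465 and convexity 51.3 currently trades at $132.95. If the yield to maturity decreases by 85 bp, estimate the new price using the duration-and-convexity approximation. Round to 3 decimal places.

$139.372

Duration effect: -D_mod·Δy = -5.465 × (-0.0085) = +0.0464525
Convexity effect: ½·C·(Δy)² = 0.5 × 51.3 × (-0.0085)² = +0.0018532125
ΔP/P ≈ +0.0464525 + 0.0018532125 = +0.0483057125
New price ≈ 132.95 × (1 + 0.0483057125) = 139.372244476875.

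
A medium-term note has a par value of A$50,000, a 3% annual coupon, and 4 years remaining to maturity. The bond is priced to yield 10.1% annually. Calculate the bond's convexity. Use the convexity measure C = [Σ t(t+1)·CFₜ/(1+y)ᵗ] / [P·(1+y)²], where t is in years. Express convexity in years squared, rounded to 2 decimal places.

15.42

With y = 0.101:
  t   CF        PV=CF/(1+0.101)^t    t·PV        t(t+1)·PV
  1     1,500.00     1,362.3978     1,362.3978       2,724.7956
  2     1,500.00     1,237.4185     2,474.8371       7,424.5113
  3     1,500.00     1,123.9042     3,371.7127      13,486.8506
  4    51,500.00    35,047.5733   140,190.2933     700,951.4667
  Σ                 38,771.2939   147,399.2409     724,587.6243
P = 38,771.2939.
Convexity = Σ t(t+1)·PV / [P·(1+y)²] = 724,587.6243 / (38,771.2939 × 1.212201) = 15.41722.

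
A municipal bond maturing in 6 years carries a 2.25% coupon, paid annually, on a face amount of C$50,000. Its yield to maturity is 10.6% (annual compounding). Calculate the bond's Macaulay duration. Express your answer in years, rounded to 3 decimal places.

5.582 years

Periodic yield y = 0.106. Discount each cash flow and weight by its year:
  t   CF        PV=CF/(1+0.106)^t    t·PV
  1     1,125.00     1,017.1790     1,017.1790
  2     1,125.00       919.6917     1,839.3834
  3     1,125.00       831.5477     2,494.6430
  4     1,125.00       751.8514     3,007.4056
  5     1,125.00       679.7933     3,398.9666
  6    51,125.00    27,932.0338   167,592.2029
  Σ                 32,132.0969   179,349.7805
Price P = Σ PV = 32,132.0969.
Macaulay duration = Σ(t·PV) / P = 179,349.7805 / 32,132.0969 = 5.58164 years.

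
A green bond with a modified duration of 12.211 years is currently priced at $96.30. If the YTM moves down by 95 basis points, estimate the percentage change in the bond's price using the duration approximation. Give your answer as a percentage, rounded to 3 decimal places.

+11.600%

Duration approximation: ΔP/P ≈ -D_mod · Δy = -12.211 × (-0.0095) = +0.1160045.
As a percentage: +11.60045%.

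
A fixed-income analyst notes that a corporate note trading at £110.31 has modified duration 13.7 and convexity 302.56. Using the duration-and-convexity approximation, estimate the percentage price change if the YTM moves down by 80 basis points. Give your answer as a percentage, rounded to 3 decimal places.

Duration effect: -D_mod·Δy = -13.7 × (-0.008) = +0.109600
Convexity effect: ½·C·(Δy)² = 0.5 × 302.56 × (-0.008)² = +0.00968192
ΔP/P ≈ +0.109600 + 0.00968192 = +0.11928192
= +11.928192%.

+11.928%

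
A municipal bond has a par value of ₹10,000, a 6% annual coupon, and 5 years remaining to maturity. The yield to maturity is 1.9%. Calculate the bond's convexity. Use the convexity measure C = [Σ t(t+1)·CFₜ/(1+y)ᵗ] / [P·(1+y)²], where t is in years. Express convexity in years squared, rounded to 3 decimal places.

25.171

With y = 0.019:
  t   CF        PV=CF/(1+0.019)^t    t·PV        t(t+1)·PV
  1       600.00       588.8126       588.8126       1,177.6251
  2       600.00       577.8337     1,155.6674       3,467.0023
  3       600.00       567.0596     1,701.1788       6,804.7151
  4       600.00       556.4863     2,225.9454      11,129.7270
  5    10,600.00     9,647.9478    48,239.7390     289,438.4341
  Σ                 11,938.1400    53,911.3432     312,017.5036
P = 11,938.1400.
Convexity = Σ t(t+1)·PV / [P·(1+y)²] = 312,017.5036 / (11,938.1400 × 1.038361) = 25.17062.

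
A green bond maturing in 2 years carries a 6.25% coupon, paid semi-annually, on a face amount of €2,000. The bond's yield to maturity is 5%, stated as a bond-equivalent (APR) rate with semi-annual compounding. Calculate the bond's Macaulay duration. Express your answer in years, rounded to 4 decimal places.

Periodic yield y = 0.025. Discount each cash flow and weight by its period:
  t   CF        PV=CF/(1+0.025)^t    t·PV
  1        62.50        60.9756        60.9756
  2        62.50        59.4884       118.9768
  3        62.50        58.0375       174.1124
  4     2,062.50     1,868.5232     7,474.0928
  Σ                  2,047.0247     7,828.1576
Price P = Σ PV = 2,047.0247.
Macaulay duration = Σ(t·PV) / P = 7,828.1576 / 2,047.0247 = 3.82416 half-year periods.
In years: 3.82416 / 2 = 1.91208 years.

1.9121 years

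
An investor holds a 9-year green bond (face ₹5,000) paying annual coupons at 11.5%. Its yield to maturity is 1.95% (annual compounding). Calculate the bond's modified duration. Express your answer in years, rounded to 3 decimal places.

6.689 years

Periodic yield y = 0.0195. First find Macaulay duration:
  t   CF        PV=CF/(1+0.0195)^t    t·PV
  1       575.00       564.0020       564.0020
  2       575.00       553.2143     1,106.4286
  3       575.00       542.6329     1,627.8988
  4       575.00       532.2540     2,129.0160
  5       575.00       522.0736     2,610.3678
  6       575.00       512.0878     3,072.5270
  7       575.00       502.2931     3,516.0519
  8       575.00       492.6858     3,941.4860
  9     5,575.00     4,685.5416    42,169.8747
  Σ                  8,906.7851    60,737.6527
P = 8,906.7851; Macaulay duration = 60,737.6527 / 8,906.7851 = 6.81926 years.
Modified duration = D_Mac / (1 + y) = 6.81926 / 1.0195 = 6.68882 years.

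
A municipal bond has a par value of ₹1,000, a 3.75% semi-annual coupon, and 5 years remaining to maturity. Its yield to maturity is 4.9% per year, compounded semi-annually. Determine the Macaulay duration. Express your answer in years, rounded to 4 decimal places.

Periodic yield y = 0.0245. Discount each cash flow and weight by its period:
  t   CF        PV=CF/(1+0.0245)^t    t·PV
  1        18.75        18.3016        18.3016
  2        18.75        17.8639        35.7279
  3        18.75        17.4367        52.3102
  4        18.75        17.0198        68.0790
  5        18.75        16.6127        83.0637
  6        18.75        16.2155        97.2928
  7        18.75        15.8277       110.7938
  8        18.75        15.4492       123.5935
  9        18.75        15.0797       135.7176
  10    1,018.75       799.7385     7,997.3848
  Σ                    949.5454     8,722.2650
Price P = Σ PV = 949.5454.
Macaulay duration = Σ(t·PV) / P = 8,722.2650 / 949.5454 = 9.18573 half-year periods.
In years: 9.18573 / 2 = 4.59286 years.

4.5929 years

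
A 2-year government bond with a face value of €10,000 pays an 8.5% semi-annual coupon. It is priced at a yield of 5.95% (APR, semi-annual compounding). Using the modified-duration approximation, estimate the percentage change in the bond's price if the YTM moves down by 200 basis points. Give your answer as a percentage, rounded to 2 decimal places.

+3.66%

Periodic yield y = 0.02975. Modified duration first:
  t   CF        PV=CF/(1+0.02975)^t    t·PV
  1       425.00       412.7215       412.7215
  2       425.00       400.7978       801.5956
  3       425.00       389.2185     1,167.6556
  4    10,425.00     9,271.4756    37,085.9025
  Σ                 10,474.2135    39,467.8753
P = 10,474.2135; D_Mac = 3.76810 half-year periods = 1.88405 yrs; D_mod = 1.88405/(1+0.02975) = 1.82962 yrs.
ΔP/P ≈ -D_mod · Δy = -1.82962 × (-0.02) = +0.036592 = +3.6592%.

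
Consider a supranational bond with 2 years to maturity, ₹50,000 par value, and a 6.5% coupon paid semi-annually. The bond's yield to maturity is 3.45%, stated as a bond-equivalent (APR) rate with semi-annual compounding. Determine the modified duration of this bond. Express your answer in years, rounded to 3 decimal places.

Periodic yield y = 0.01725. First find Macaulay duration:
  t   CF        PV=CF/(1+0.01725)^t    t·PV
  1     1,625.00     1,597.4441     1,597.4441
  2     1,625.00     1,570.3555     3,140.7109
  3     1,625.00     1,543.7262     4,631.1785
  4    51,625.00    48,211.3475   192,845.3902
  Σ                 52,922.8733   202,214.7237
P = 52,922.8733; Macaulay duration = 202,214.7237 / 52,922.8733 = 3.82093 half-year periods = 1.91047 years.
Modified duration = D_Mac / (1 + y) = 1.91047 / 1.01725 = 1.87807 years.

1.878 years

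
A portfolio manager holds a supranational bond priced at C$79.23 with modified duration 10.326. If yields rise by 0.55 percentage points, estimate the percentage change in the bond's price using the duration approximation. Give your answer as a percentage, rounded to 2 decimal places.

Duration approximation: ΔP/P ≈ -D_mod · Δy = -10.326 × (+0.0055) = -0.056793.
As a percentage: -5.6793%.

-5.68%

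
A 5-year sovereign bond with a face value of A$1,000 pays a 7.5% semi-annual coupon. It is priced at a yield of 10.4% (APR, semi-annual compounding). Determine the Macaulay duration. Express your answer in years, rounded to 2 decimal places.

Periodic yield y = 0.052. Discount each cash flow and weight by its period:
  t   CF        PV=CF/(1+0.052)^t    t·PV
  1        37.50        35.6464        35.6464
  2        37.50        33.8844        67.7688
  3        37.50        32.2095        96.6285
  4        37.50        30.6174       122.4696
  5        37.50        29.1040       145.5200
  6        37.50        27.6654       165.9924
  7        37.50        26.2979       184.0853
  8        37.50        24.9980       199.9840
  9        37.50        23.7624       213.8613
  10    1,037.50       624.9290     6,249.2904
  Σ                    889.1144     7,481.2466
Price P = Σ PV = 889.1144.
Macaulay duration = Σ(t·PV) / P = 7,481.2466 / 889.1144 = 8.41427 half-year periods.
In years: 8.41427 / 2 = 4.20713 years.

4.21 years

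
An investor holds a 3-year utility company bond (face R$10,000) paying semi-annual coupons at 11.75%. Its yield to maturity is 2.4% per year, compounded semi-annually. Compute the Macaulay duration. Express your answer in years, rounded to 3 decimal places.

Periodic yield y = 0.012. Discount each cash flow and weight by its period:
  t   CF        PV=CF/(1+0.012)^t    t·PV
  1       587.50       580.5336       580.5336
  2       587.50       573.6498     1,147.2996
  3       587.50       566.8476     1,700.5429
  4       587.50       560.1261     2,240.5045
  5       587.50       553.4843     2,767.4215
  6    10,587.50     9,856.2191    59,137.3145
  Σ                 12,690.8605    67,573.6165
Price P = Σ PV = 12,690.8605.
Macaulay duration = Σ(t·PV) / P = 67,573.6165 / 12,690.8605 = 5.32459 half-year periods.
In years: 5.32459 / 2 = 2.66229 years.

2.662 years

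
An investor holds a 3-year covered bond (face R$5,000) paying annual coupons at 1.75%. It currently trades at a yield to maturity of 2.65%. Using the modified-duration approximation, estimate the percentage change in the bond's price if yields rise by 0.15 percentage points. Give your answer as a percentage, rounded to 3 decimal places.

Periodic yield y = 0.0265. Modified duration first:
  t   CF        PV=CF/(1+0.0265)^t    t·PV
  1        87.50        85.2411        85.2411
  2        87.50        83.0405       166.0811
  3     5,087.50     4,703.5695    14,110.7084
  Σ                  4,871.8511    14,362.0305
P = 4,871.8511; D_Mac = 2.94796 yrs; D_mod = 2.94796/(1+0.0265) = 2.87186 yrs.
ΔP/P ≈ -D_mod · Δy = -2.87186 × (+0.0015) = -0.004308 = -0.4308%.

-0.431%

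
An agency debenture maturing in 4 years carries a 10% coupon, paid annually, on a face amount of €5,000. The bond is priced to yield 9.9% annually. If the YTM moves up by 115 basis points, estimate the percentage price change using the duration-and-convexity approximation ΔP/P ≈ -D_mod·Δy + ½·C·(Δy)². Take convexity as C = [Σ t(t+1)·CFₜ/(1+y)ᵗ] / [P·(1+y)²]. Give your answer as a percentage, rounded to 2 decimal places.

-3.56%

With y = 0.099:
  t   CF        PV=CF/(1+0.099)^t    t·PV        t(t+1)·PV
  1       500.00       454.9591       454.9591         909.9181
  2       500.00       413.9755       827.9510       2,483.8529
  3       500.00       376.6838     1,130.0514       4,520.2054
  4     5,500.00     3,770.2654    15,081.0615      75,405.3075
  Σ                  5,015.8837    17,494.0229      83,319.2840
P = 5,015.8837; D_Mac = 3.48772 yrs; D_mod = 3.17354 yrs; C = 13.75317.
Duration effect: -3.17354 × (+0.0115) = -0.036496
Convexity effect: 0.5 × 13.75317 × (0.0115)² = +0.0009094
ΔP/P ≈ -0.036496 + 0.0009094 = -0.035586 = -3.5586%.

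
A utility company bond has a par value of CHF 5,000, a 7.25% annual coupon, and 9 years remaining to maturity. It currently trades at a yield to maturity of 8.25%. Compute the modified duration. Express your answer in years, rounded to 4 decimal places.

Periodic yield y = 0.0825. First find Macaulay duration:
  t   CF        PV=CF/(1+0.0825)^t    t·PV
  1       362.50       334.8730       334.8730
  2       362.50       309.3515       618.7030
  3       362.50       285.7750       857.3251
  4       362.50       263.9954     1,055.9817
  5       362.50       243.8757     1,219.3784
  6       362.50       225.2893     1,351.7358
  7       362.50       208.1195     1,456.8362
  8       362.50       192.2582     1,538.0652
  9     5,362.50     2,627.3393    23,646.0536
  Σ                  4,690.8768    32,078.9520
P = 4,690.8768; Macaulay duration = 32,078.9520 / 4,690.8768 = 6.83858 years.
Modified duration = D_Mac / (1 + y) = 6.83858 / 1.0825 = 6.31740 years.

6.3174 years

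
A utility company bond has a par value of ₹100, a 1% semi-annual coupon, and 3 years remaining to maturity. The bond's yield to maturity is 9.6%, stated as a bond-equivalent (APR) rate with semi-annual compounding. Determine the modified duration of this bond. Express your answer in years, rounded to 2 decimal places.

Periodic yield y = 0.048. First find Macaulay duration:
  t   CF        PV=CF/(1+0.048)^t    t·PV
  1         0.50         0.4771         0.4771
  2         0.50         0.4552         0.9105
  3         0.50         0.4344         1.3032
  4         0.50         0.4145         1.6580
  5         0.50         0.3955         1.9776
  6       100.50        75.8575       455.1448
  Σ                     78.0342       461.4712
P = 78.0342; Macaulay duration = 461.4712 / 78.0342 = 5.91370 half-year periods = 2.95685 years.
Modified duration = D_Mac / (1 + y) = 2.95685 / 1.048 = 2.82142 years.

2.82 years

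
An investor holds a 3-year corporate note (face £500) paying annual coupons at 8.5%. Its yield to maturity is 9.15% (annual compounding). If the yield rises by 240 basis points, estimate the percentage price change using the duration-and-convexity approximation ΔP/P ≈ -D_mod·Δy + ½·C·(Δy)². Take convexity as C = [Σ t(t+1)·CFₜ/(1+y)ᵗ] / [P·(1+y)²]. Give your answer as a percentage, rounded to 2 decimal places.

-5.83%

With y = 0.0915:
  t   CF        PV=CF/(1+0.0915)^t    t·PV        t(t+1)·PV
  1        42.50        38.9372        38.9372          77.8745
  2        42.50        35.6731        71.3463         214.0389
  3       542.50       417.1848     1,251.5545       5,006.2181
  Σ                    491.7952     1,361.8381       5,298.1315
P = 491.7952; D_Mac = 2.76912 yrs; D_mod = 2.53698 yrs; C = 9.04255.
Duration effect: -2.53698 × (+0.024) = -0.060888
Convexity effect: 0.5 × 9.04255 × (0.024)² = +0.0026043
ΔP/P ≈ -0.060888 + 0.0026043 = -0.058283 = -5.8283%.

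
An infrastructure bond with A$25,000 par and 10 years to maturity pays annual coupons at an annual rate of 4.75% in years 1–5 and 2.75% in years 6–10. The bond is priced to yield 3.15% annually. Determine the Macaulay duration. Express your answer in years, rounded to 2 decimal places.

Periodic yield y = 0.0315. Discount each cash flow and weight by its year:
  t   CF        PV=CF/(1+0.0315)^t    t·PV
  1     1,187.50     1,151.2361     1,151.2361
  2     1,187.50     1,116.0796     2,232.1591
  3     1,187.50     1,081.9967     3,245.9900
  4     1,187.50     1,048.9546     4,195.8184
  5     1,187.50     1,016.9216     5,084.6078
  6       687.50       570.7650     3,424.5898
  7       687.50       553.3349     3,873.3444
  8       687.50       536.4371     4,291.4972
  9       687.50       520.0554     4,680.4986
  10   25,687.50    18,837.7711   188,377.7113
  Σ                 26,433.5520   220,557.4527
Price P = Σ PV = 26,433.5520.
Macaulay duration = Σ(t·PV) / P = 220,557.4527 / 26,433.5520 = 8.34384 years.

8.34 years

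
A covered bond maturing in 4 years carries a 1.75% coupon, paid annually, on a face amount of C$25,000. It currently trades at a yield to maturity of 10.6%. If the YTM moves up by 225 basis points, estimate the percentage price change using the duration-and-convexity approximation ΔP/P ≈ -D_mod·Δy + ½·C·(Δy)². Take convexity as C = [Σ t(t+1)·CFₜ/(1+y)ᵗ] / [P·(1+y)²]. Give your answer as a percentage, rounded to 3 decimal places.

-7.490%

With y = 0.106:
  t   CF        PV=CF/(1+0.106)^t    t·PV        t(t+1)·PV
  1       437.50       395.5696       395.5696         791.1392
  2       437.50       357.6579       715.3158       2,145.9473
  3       437.50       323.3796       970.1389       3,880.5557
  4    25,437.50    17,000.1956    68,000.7825     340,003.9123
  Σ                 18,076.8028    70,081.8068     346,821.5546
P = 18,076.8028; D_Mac = 3.87689 yrs; D_mod = 3.50533 yrs; C = 15.68463.
Duration effect: -3.50533 × (+0.0225) = -0.078870
Convexity effect: 0.5 × 15.68463 × (0.0225)² = +0.0039702
ΔP/P ≈ -0.078870 + 0.0039702 = -0.074900 = -7.4900%.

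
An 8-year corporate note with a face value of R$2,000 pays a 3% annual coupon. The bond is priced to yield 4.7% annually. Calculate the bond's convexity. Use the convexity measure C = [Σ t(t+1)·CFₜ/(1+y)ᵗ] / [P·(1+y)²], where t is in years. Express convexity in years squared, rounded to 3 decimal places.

56.740

With y = 0.047:
  t   CF        PV=CF/(1+0.047)^t    t·PV        t(t+1)·PV
  1        60.00        57.3066        57.3066         114.6132
  2        60.00        54.7341       109.4682         328.4045
  3        60.00        52.2771       156.8312         627.3248
  4        60.00        49.9303       199.7214         998.6068
  5        60.00        47.6890       238.4448       1,430.6688
  6        60.00        45.5482       273.2892       1,913.0241
  7        60.00        43.5035       304.5247       2,436.1976
  8     2,060.00     1,426.5722    11,412.5779     102,713.2009
  Σ                  1,777.5610    12,752.1639     110,562.0406
P = 1,777.5610.
Convexity = Σ t(t+1)·PV / [P·(1+y)²] = 110,562.0406 / (1,777.5610 × 1.096209) = 56.73985.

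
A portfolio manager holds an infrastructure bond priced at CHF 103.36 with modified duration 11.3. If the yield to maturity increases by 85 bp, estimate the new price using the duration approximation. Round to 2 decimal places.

CHF 93.43

Duration approximation: ΔP/P ≈ -D_mod · Δy = -11.3 × (+0.0085) = -0.096050.
New price ≈ 103.36 × (1 - 0.096050) = 93.432272.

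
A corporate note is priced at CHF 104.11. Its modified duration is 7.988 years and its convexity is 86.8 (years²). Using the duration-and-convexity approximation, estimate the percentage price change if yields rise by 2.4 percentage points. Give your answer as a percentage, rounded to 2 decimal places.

-16.67%

Duration effect: -D_mod·Δy = -7.988 × (+0.024) = -0.191712
Convexity effect: ½·C·(Δy)² = 0.5 × 86.8 × (0.024)² = +0.0249984
ΔP/P ≈ -0.191712 + 0.0249984 = -0.1667136
= -16.67136%.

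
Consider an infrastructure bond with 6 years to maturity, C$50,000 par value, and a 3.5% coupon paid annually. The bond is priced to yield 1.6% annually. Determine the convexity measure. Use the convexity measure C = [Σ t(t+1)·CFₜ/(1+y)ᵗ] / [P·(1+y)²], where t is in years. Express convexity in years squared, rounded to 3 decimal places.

With y = 0.016:
  t   CF        PV=CF/(1+0.016)^t    t·PV        t(t+1)·PV
  1     1,750.00     1,722.4409     1,722.4409       3,444.8819
  2     1,750.00     1,695.3159     3,390.6318      10,171.8953
  3     1,750.00     1,668.6180     5,005.8540      20,023.4160
  4     1,750.00     1,642.3406     6,569.3622      32,846.8111
  5     1,750.00     1,616.4769     8,082.3846      48,494.3077
  6    51,750.00    47,048.7518   282,292.5110   1,976,047.5771
  Σ                 55,393.9442   307,063.1846   2,091,028.8891
P = 55,393.9442.
Convexity = Σ t(t+1)·PV / [P·(1+y)²] = 2,091,028.8891 / (55,393.9442 × 1.032256) = 36.56877.

36.569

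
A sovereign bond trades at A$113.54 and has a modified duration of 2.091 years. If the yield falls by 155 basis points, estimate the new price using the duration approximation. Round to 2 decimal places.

A$117.22

Duration approximation: ΔP/P ≈ -D_mod · Δy = -2.091 × (-0.0155) = +0.0324105.
New price ≈ 113.54 × (1 + 0.0324105) = 117.21988817.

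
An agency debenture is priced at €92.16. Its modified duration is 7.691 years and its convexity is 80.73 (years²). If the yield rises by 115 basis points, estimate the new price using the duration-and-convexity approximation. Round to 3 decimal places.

Duration effect: -D_mod·Δy = -7.691 × (+0.0115) = -0.0884465
Convexity effect: ½·C·(Δy)² = 0.5 × 80.73 × (0.0115)² = +0.00533827125
ΔP/P ≈ -0.0884465 + 0.00533827125 = -0.08310822875
New price ≈ 92.16 × (1 - 0.08310822875) = 84.5007456384.

€84.501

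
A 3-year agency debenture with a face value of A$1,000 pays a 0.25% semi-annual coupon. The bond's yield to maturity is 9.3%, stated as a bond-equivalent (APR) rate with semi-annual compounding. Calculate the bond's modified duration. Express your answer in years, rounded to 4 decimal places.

2.8562 years

Periodic yield y = 0.0465. First find Macaulay duration:
  t   CF        PV=CF/(1+0.0465)^t    t·PV
  1         1.25         1.1945         1.1945
  2         1.25         1.1414         2.2828
  3         1.25         1.0907         3.2720
  4         1.25         1.0422         4.1688
  5         1.25         0.9959         4.9795
  6     1,001.25       762.2670     4,573.6022
  Σ                    767.7316     4,589.4997
P = 767.7316; Macaulay duration = 4,589.4997 / 767.7316 = 5.97800 half-year periods = 2.98900 years.
Modified duration = D_Mac / (1 + y) = 2.98900 / 1.0465 = 2.85619 years.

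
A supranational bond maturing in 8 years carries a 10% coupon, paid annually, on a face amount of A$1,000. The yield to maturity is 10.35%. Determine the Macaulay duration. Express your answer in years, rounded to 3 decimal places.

5.847 years

Periodic yield y = 0.1035. Discount each cash flow and weight by its year:
  t   CF        PV=CF/(1+0.1035)^t    t·PV
  1       100.00        90.6208        90.6208
  2       100.00        82.1212       164.2424
  3       100.00        74.4189       223.2566
  4       100.00        67.4389       269.7557
  5       100.00        61.1137       305.5683
  6       100.00        55.3817       332.2900
  7       100.00        50.1873       351.3109
  8     1,100.00       500.2810     4,002.2478
  Σ                    981.5633     5,739.2924
Price P = Σ PV = 981.5633.
Macaulay duration = Σ(t·PV) / P = 5,739.2924 / 981.5633 = 5.84709 years.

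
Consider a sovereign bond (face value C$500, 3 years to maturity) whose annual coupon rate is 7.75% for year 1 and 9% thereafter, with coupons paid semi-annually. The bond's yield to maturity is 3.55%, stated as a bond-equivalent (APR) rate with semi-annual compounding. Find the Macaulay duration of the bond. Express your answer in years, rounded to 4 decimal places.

2.7402 years

Periodic yield y = 0.01775. Discount each cash flow and weight by its period:
  t   CF        PV=CF/(1+0.01775)^t    t·PV
  1       19.375        19.0371        19.0371
  2       19.375        18.7051        37.4102
  3       22.500        21.3432        64.0295
  4       22.500        20.9709        83.8838
  5       22.500        20.6052       103.0260
  6      522.500       470.1535     2,820.9207
  Σ                    570.8150     3,128.3073
Price P = Σ PV = 570.8150.
Macaulay duration = Σ(t·PV) / P = 3,128.3073 / 570.8150 = 5.48042 half-year periods.
In years: 5.48042 / 2 = 2.74021 years.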